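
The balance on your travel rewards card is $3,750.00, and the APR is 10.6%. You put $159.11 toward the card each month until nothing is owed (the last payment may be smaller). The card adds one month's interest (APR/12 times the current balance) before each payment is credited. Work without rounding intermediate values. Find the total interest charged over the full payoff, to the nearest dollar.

$473

Monthly rate r = 10.6%/12 = 0.883333% = 0.00883333.
Payoff takes n = ⌈−ln(1 − rB₀/P)/ln(1+r)⌉ = ⌈26.543⌉ = 27 payments; the last is $86.56.
Total paid = 26·$159.11 + $86.56 = $4,223.42.
Total interest = total paid − principal = $4,223.42 − $3,750.00 = $473.42.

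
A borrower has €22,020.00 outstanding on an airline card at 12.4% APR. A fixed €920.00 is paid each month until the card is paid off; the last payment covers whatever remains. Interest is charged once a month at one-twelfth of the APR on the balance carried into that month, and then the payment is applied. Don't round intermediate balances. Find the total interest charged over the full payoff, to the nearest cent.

€3,407.69

Monthly rate r = 12.4%/12 = 1.03333% = 0.0103333.
Payoff takes n = ⌈−ln(1 − rB₀/P)/ln(1+r)⌉ = ⌈27.638⌉ = 28 payments; the last is €587.69.
Total paid = 27·€920.00 + €587.69 = €25,427.69.
Total interest = total paid − principal = €25,427.69 − €22,020.00 = €3,407.69.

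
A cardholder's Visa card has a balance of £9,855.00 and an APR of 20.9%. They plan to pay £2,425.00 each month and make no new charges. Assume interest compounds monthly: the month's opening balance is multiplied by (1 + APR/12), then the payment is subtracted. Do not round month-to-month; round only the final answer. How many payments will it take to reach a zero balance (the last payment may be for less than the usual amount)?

5 payments

Monthly rate r = 20.9%/12 = 1.74167% = 0.0174167.
Recurrence: B ← B·(1+r) − £2,425.00.
Month 1: interest £171.64; balance after payment £7,601.64.
Month 2: interest £132.40; balance after payment £5,309.04.
Month 3: interest £92.47; balance after payment £2,976.50.
Month 4: interest £51.84; balance after payment £603.34.
Month 5: interest £10.51; balance after payment £0.00.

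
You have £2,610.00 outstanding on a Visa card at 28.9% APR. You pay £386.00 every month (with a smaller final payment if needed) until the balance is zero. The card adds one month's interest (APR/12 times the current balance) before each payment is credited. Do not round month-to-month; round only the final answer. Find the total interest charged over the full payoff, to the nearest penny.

£274.14

Monthly rate r = 28.9%/12 = 2.40833% = 0.0240833.
Payoff takes n = ⌈−ln(1 − rB₀/P)/ln(1+r)⌉ = ⌈7.469⌉ = 8 payments; the last is £182.14.
Total paid = 7·£386.00 + £182.14 = £2,884.14.
Total interest = total paid − principal = £2,884.14 − £2,610.00 = £274.14.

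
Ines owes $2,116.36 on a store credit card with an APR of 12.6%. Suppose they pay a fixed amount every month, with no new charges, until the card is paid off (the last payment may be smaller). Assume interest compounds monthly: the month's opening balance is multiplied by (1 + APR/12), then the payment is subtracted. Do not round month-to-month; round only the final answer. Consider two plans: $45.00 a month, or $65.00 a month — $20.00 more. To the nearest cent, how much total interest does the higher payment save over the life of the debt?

$329.86

Monthly rate r = 12.6%/12 = 1.05% = 0.0105.
At $45.00/mo: n = ⌈−ln(1 − rB₀/P)/ln(1+r)⌉ = 66 payments (last $8.29); total interest = total paid − $2,116.36 = $816.93.
At $65.00/mo: 41 payments (last $3.43); total interest $487.07.
Interest saved = $816.93 − $487.07 = $329.86.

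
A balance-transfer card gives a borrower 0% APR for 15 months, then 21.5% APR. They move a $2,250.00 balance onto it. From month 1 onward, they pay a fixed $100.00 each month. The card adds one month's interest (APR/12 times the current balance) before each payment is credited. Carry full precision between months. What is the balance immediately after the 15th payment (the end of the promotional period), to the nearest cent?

Promo months 1–15 at r₀ = 0%/12 = 0; months 16+ at r₁ = 21.5%/12 = 0.0179167.
After month 15 (no interest yet): B = $2,250.00 − 15·$100.00 = $750.00.

$750.00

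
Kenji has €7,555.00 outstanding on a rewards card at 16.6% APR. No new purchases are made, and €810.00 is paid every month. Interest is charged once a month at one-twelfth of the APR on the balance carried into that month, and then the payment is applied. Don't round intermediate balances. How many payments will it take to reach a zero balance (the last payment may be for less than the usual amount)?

11 months

Monthly rate r = 16.6%/12 = 1.38333% = 0.0138333.
Recurrence: B ← B·(1+r) − €810.00.
Month 1: interest €104.51; balance after payment €6,849.51.
Month 2: interest €94.75; balance after payment €6,134.26.
Closed form: n = −ln(1 − rB₀/P)/ln(1+r) = −ln(0.87097)/ln(1.01383) ≈ 10.055, so the balance reaches zero during payment 11.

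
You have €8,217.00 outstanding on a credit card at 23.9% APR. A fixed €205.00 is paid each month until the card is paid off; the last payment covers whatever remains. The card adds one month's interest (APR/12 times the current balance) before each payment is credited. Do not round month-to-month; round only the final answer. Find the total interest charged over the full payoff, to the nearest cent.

Monthly rate r = 23.9%/12 = 1.99167% = 0.0199167.
Payoff takes n = ⌈−ln(1 − rB₀/P)/ln(1+r)⌉ = ⌈81.186⌉ = 82 payments; the last is €38.45.
Total paid = 81·€205.00 + €38.45 = €16,643.45.
Total interest = total paid − principal = €16,643.45 − €8,217.00 = €8,426.45.

€8,426.45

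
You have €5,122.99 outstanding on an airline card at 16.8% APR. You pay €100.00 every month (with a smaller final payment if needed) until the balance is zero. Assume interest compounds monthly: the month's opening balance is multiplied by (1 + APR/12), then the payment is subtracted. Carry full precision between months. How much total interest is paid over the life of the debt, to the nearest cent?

€3,962.11

Monthly rate r = 16.8%/12 = 1.4% = 0.014.
Payoff takes n = ⌈−ln(1 − rB₀/P)/ln(1+r)⌉ = ⌈90.850⌉ = 91 payments; the last is €85.10.
Total paid = 90·€100.00 + €85.10 = €9,085.10.
Total interest = total paid − principal = €9,085.10 − €5,122.99 = €3,962.11.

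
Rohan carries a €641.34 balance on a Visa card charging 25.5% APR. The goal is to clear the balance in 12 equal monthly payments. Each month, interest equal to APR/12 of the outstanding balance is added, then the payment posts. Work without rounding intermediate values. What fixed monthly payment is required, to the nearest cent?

€61.11

Monthly rate r = 25.5%/12 = 2.125% = 0.02125.
Level-payment amortization: P = B₀·r / (1 − (1+r)^(−n)) = 641.34·0.02125 / (1 − 1.02125^(−12)).
Denominator 1 − (1+r)^(−12) = 0.223010472.
P = 13.6285 / 0.223010472 ≈ 61.11.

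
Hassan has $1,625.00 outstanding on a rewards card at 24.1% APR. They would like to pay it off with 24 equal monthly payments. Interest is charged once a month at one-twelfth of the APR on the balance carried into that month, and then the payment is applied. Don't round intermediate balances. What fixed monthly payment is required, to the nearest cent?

$86.00

Monthly rate r = 24.1%/12 = 2.00833% = 0.0200833.
Level-payment amortization: P = B₀·r / (1 − (1+r)^(−n)) = 1625.00·0.0200833 / (1 − 1.02008^(−24)).
Denominator 1 − (1+r)^(−24) = 0.37949633.
P = 32.6354 / 0.37949633 ≈ 86.00.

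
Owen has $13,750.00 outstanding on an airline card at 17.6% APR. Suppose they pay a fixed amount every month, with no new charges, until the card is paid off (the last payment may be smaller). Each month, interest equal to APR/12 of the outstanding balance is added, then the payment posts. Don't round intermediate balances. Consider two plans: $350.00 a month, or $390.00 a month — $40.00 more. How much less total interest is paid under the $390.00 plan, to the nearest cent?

$1,138.18

Monthly rate r = 17.6%/12 = 1.46667% = 0.0146667.
At $350.00/mo: n = ⌈−ln(1 − rB₀/P)/ln(1+r)⌉ = 59 payments (last $336.21); total interest = total paid − $13,750.00 = $6,886.21.
At $390.00/mo: 50 payments (last $388.03); total interest $5,748.03.
Interest saved = $6,886.21 − $5,748.03 = $1,138.18.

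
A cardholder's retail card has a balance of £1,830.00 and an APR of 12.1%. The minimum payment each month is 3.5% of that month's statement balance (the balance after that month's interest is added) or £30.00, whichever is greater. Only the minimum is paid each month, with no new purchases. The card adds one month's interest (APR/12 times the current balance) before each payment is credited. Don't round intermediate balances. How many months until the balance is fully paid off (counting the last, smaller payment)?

64 months

Monthly rate r = 12.1%/12 = 1.00833% = 0.0100833.
While 3.5% of the post-interest balance exceeds £30.00, each month B ← (B·(1+r))·(1 − 0.035), i.e. B shrinks by the factor (1+r)·0.965 = 0.97473.
This holds for months 1–31. Entering month 32 the balance is £827.70; 3.5% of the post-interest balance is now below £30.00, so the flat £30.00 minimum applies from here.
From month 32 a fixed £30.00 at rate r clears £827.70 in 33 more payments. Total: 31 + 33 = 64 months.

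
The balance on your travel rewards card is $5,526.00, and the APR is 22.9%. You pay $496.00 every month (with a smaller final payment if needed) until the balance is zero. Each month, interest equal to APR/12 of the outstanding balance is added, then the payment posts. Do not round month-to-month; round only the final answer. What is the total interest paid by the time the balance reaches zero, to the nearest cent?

$746.90

Monthly rate r = 22.9%/12 = 1.90833% = 0.0190833.
Payoff takes n = ⌈−ln(1 − rB₀/P)/ln(1+r)⌉ = ⌈12.645⌉ = 13 payments; the last is $320.90.
Total paid = 12·$496.00 + $320.90 = $6,272.90.
Total interest = total paid − principal = $6,272.90 − $5,526.00 = $746.90.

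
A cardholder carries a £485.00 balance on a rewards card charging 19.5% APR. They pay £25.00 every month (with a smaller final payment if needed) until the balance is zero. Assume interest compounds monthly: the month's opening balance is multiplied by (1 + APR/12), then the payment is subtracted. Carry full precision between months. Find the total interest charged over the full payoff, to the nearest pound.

Monthly rate r = 19.5%/12 = 1.625% = 0.01625.
Payoff takes n = ⌈−ln(1 − rB₀/P)/ln(1+r)⌉ = ⌈23.494⌉ = 24 payments; the last is £12.39.
Total paid = 23·£25.00 + £12.39 = £587.39.
Total interest = total paid − principal = £587.39 − £485.00 = £102.39.

£102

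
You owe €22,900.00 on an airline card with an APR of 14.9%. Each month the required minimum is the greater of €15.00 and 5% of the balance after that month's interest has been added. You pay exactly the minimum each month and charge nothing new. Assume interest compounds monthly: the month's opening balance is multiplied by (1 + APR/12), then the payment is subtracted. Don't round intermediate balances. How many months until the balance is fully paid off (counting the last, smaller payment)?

135 months

Monthly rate r = 14.9%/12 = 1.24167% = 0.0124167.
While 5% of the post-interest balance exceeds €15.00, each month B ← (B·(1+r))·(1 − 0.05), i.e. B shrinks by the factor (1+r)·0.95 = 0.9618.
This holds for months 1–112. Entering month 113 the balance is €291.82; 5% of the post-interest balance is now below €15.00, so the flat €15.00 minimum applies from here.
From month 113 a fixed €15.00 at rate r clears €291.82 in 23 more payments. Total: 112 + 23 = 135 months.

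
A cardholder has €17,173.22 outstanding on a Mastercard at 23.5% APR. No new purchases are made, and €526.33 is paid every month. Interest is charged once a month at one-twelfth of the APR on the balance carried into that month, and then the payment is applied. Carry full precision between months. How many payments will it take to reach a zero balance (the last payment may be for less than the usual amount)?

Monthly rate r = 23.5%/12 = 1.95833% = 0.0195833.
Recurrence: B ← B·(1+r) − €526.33.
Month 1: interest €336.31; balance after payment €16,983.20.
Month 2: interest €332.59; balance after payment €16,789.46.
Closed form: n = −ln(1 − rB₀/P)/ln(1+r) = −ln(0.36103)/ln(1.01958) ≈ 52.531, so the balance reaches zero during payment 53.

53 months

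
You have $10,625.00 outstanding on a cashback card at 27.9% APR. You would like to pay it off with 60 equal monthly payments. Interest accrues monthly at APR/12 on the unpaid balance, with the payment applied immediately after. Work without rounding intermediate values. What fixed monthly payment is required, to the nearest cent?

Monthly rate r = 27.9%/12 = 2.325% = 0.02325.
Level-payment amortization: P = B₀·r / (1 − (1+r)^(−n)) = 10625.00·0.02325 / (1 − 1.02325^(−60)).
Denominator 1 − (1+r)^(−60) = 0.748177344.
P = 247.031 / 0.748177344 ≈ 330.18.

$330.18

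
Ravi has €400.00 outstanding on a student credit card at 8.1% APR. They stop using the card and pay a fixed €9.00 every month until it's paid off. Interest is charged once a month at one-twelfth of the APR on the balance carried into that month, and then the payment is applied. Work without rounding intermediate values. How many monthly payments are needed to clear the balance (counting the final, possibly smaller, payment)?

Monthly rate r = 8.1%/12 = 0.675% = 0.00675.
Recurrence: B ← B·(1+r) − €9.00.
Month 1: interest €2.70; balance after payment €393.70.
Month 2: interest €2.66; balance after payment €387.36.
Closed form: n = −ln(1 − rB₀/P)/ln(1+r) = −ln(0.7)/ln(1.00675) ≈ 53.019, so the balance reaches zero during payment 54.

54 months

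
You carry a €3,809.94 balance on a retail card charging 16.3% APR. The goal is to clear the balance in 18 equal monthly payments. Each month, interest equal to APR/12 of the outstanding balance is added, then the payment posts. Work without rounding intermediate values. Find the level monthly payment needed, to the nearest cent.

Monthly rate r = 16.3%/12 = 1.35833% = 0.0135833.
Level-payment amortization: P = B₀·r / (1 − (1+r)^(−n)) = 3809.94·0.0135833 / (1 − 1.01358^(−18)).
Denominator 1 − (1+r)^(−18) = 0.215614228.
P = 51.7517 / 0.215614228 ≈ 240.02.

€240.02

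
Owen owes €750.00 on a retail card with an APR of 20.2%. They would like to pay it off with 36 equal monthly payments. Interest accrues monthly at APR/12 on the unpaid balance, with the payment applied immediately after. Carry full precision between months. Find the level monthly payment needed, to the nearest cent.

Monthly rate r = 20.2%/12 = 1.68333% = 0.0168333.
Level-payment amortization: P = B₀·r / (1 − (1+r)^(−n)) = 750.00·0.0168333 / (1 − 1.01683^(−36)).
Denominator 1 − (1+r)^(−36) = 0.451712791.
P = 12.625 / 0.451712791 ≈ 27.95.

€27.95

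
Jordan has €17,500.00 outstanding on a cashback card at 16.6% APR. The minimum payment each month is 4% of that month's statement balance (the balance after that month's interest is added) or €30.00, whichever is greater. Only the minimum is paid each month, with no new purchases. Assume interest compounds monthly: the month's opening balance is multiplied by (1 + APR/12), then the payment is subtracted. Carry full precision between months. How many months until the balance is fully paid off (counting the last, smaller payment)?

148 months

Monthly rate r = 16.6%/12 = 1.38333% = 0.0138333.
While 4% of the post-interest balance exceeds €30.00, each month B ← (B·(1+r))·(1 − 0.04), i.e. B shrinks by the factor (1+r)·0.96 = 0.97328.
This holds for months 1–117. Entering month 118 the balance is €735.97; 4% of the post-interest balance is now below €30.00, so the flat €30.00 minimum applies from here.
From month 118 a fixed €30.00 at rate r clears €735.97 in 31 more payments. Total: 117 + 31 = 148 months.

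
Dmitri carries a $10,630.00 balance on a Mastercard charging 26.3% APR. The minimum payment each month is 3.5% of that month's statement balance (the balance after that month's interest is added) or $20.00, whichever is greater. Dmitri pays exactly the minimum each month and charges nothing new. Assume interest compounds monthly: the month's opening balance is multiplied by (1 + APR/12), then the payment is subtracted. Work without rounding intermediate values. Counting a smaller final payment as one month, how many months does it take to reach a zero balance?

Monthly rate r = 26.3%/12 = 2.19167% = 0.0219167.
While 3.5% of the post-interest balance exceeds $20.00, each month B ← (B·(1+r))·(1 − 0.035), i.e. B shrinks by the factor (1+r)·0.965 = 0.98615.
This holds for months 1–212. Entering month 213 the balance is $552.59; 3.5% of the post-interest balance is now below $20.00, so the flat $20.00 minimum applies from here.
From month 213 a fixed $20.00 at rate r clears $552.59 in 43 more payments. Total: 212 + 43 = 255 months.

255 months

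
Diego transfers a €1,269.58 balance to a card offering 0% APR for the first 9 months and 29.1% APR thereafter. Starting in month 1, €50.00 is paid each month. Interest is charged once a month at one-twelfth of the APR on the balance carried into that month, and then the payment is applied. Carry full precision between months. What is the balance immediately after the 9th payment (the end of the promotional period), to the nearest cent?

Promo months 1–9 at r₀ = 0%/12 = 0; months 10+ at r₁ = 29.1%/12 = 0.02425.
After month 9 (no interest yet): B = €1,269.58 − 9·€50.00 = €819.58.

€819.58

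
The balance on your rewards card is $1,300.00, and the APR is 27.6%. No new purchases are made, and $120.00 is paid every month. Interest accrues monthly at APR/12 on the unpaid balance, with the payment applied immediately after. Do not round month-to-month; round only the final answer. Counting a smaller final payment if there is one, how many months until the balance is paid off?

Monthly rate r = 27.6%/12 = 2.3% = 0.023.
Recurrence: B ← B·(1+r) − $120.00.
Month 1: interest $29.90; balance after payment $1,209.90.
Month 2: interest $27.83; balance after payment $1,117.73.
Closed form: n = −ln(1 − rB₀/P)/ln(1+r) = −ln(0.75083)/ln(1.023) ≈ 12.602, so the balance reaches zero during payment 13.

13 payments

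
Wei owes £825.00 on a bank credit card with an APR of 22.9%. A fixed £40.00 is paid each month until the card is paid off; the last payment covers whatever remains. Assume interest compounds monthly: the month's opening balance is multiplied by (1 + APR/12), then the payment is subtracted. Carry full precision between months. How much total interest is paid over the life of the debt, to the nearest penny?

£233.53

Monthly rate r = 22.9%/12 = 1.90833% = 0.0190833.
Payoff takes n = ⌈−ln(1 − rB₀/P)/ln(1+r)⌉ = ⌈26.461⌉ = 27 payments; the last is £18.53.
Total paid = 26·£40.00 + £18.53 = £1,058.53.
Total interest = total paid − principal = £1,058.53 − £825.00 = £233.53.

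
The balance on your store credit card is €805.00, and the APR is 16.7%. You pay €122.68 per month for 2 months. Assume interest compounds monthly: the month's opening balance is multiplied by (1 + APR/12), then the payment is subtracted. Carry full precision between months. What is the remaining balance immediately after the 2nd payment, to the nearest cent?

Monthly rate r = 16.7%/12 = 1.39167% = 0.0139167.
Each month: B ← B·(1+r) − €122.68.
Month 1: interest €11.20; balance after payment €693.52.
Month 2: interest €9.65; balance after payment €580.49.

€580.49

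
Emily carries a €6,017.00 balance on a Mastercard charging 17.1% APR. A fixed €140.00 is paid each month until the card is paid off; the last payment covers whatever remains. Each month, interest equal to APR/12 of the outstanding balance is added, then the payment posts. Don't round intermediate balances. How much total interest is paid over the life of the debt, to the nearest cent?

€3,361.87

Monthly rate r = 17.1%/12 = 1.425% = 0.01425.
Payoff takes n = ⌈−ln(1 − rB₀/P)/ln(1+r)⌉ = ⌈66.992⌉ = 67 payments; the last is €138.87.
Total paid = 66·€140.00 + €138.87 = €9,378.87.
Total interest = total paid − principal = €9,378.87 − €6,017.00 = €3,361.87.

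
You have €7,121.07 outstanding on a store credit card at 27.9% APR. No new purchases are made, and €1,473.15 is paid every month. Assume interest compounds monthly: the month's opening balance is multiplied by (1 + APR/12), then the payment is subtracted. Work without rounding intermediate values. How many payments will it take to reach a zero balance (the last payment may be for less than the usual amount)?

6 payments

Monthly rate r = 27.9%/12 = 2.325% = 0.02325.
Recurrence: B ← B·(1+r) − €1,473.15.
Month 1: interest €165.56; balance after payment €5,813.48.
Month 2: interest €135.16; balance after payment €4,475.50.
Month 3: interest €104.06; balance after payment €3,106.40.
Month 4: interest €72.22; balance after payment €1,705.48.
Month 5: interest €39.65; balance after payment €271.98.
Month 6: interest €6.32; balance after payment €0.00.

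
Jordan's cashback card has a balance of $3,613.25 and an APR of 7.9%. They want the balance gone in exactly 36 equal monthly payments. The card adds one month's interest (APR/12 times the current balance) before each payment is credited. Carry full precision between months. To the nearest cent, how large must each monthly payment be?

Monthly rate r = 7.9%/12 = 0.658333% = 0.00658333.
Level-payment amortization: P = B₀·r / (1 − (1+r)^(−n)) = 3613.25·0.00658333 / (1 − 1.00658^(−36)).
Denominator 1 − (1+r)^(−36) = 0.21039565.
P = 23.7872 / 0.21039565 ≈ 113.06.

$113.06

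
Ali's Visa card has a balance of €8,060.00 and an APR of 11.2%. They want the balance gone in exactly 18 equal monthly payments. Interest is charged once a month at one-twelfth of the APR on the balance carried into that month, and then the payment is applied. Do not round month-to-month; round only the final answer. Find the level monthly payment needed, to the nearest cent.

Monthly rate r = 11.2%/12 = 0.933333% = 0.00933333.
Level-payment amortization: P = B₀·r / (1 − (1+r)^(−n)) = 8060.00·0.00933333 / (1 − 1.00933^(−18)).
Denominator 1 − (1+r)^(−18) = 0.153987246.
P = 75.2267 / 0.153987246 ≈ 488.53.

€488.53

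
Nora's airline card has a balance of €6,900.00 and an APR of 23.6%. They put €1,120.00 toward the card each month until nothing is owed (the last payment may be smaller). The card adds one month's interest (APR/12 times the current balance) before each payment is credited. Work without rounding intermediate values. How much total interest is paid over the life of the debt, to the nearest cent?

€529.79

Monthly rate r = 23.6%/12 = 1.96667% = 0.0196667.
Payoff takes n = ⌈−ln(1 − rB₀/P)/ln(1+r)⌉ = ⌈6.631⌉ = 7 payments; the last is €709.79.
Total paid = 6·€1,120.00 + €709.79 = €7,429.79.
Total interest = total paid − principal = €7,429.79 − €6,900.00 = €529.79.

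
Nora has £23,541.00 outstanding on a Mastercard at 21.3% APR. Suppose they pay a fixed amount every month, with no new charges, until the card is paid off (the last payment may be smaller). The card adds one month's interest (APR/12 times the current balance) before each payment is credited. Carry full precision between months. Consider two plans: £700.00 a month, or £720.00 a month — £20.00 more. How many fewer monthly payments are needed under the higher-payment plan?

2 fewer payments

Monthly rate r = 21.3%/12 = 1.775% = 0.01775.
At £700.00/mo: n = ⌈−ln(1 − rB₀/P)/ln(1+r)⌉ = 52 payments (last £452.64); total interest = total paid − £23,541.00 = £12,611.64.
At £720.00/mo: 50 payments (last £255.81); total interest £11,994.81.
Payments saved = 52 − 50 = 2.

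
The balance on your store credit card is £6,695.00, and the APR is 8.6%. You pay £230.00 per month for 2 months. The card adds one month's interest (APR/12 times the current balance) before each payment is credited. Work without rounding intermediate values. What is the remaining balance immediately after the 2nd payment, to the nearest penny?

Monthly rate r = 8.6%/12 = 0.716667% = 0.00716667.
Each month: B ← B·(1+r) − £230.00.
Month 1: interest £47.98; balance after payment £6,512.98.
Month 2: interest £46.68; balance after payment £6,329.66.

£6,329.66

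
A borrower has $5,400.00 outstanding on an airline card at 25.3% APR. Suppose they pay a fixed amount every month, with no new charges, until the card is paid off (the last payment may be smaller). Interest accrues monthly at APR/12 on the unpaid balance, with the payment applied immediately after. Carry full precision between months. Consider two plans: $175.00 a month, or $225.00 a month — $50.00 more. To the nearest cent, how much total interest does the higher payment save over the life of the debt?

Monthly rate r = 25.3%/12 = 2.10833% = 0.0210833.
At $175.00/mo: n = ⌈−ln(1 − rB₀/P)/ln(1+r)⌉ = 51 payments (last $69.62); total interest = total paid − $5,400.00 = $3,419.62.
At $225.00/mo: 34 payments (last $180.50); total interest $2,205.50.
Interest saved = $3,419.62 − $2,205.50 = $1,214.12.

$1,214.12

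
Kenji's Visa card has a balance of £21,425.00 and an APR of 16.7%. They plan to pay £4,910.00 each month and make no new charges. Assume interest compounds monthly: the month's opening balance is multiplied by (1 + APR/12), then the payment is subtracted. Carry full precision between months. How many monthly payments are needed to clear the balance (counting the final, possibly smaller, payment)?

Monthly rate r = 16.7%/12 = 1.39167% = 0.0139167.
Recurrence: B ← B·(1+r) − £4,910.00.
Month 1: interest £298.16; balance after payment £16,813.16.
Month 2: interest £233.98; balance after payment £12,137.15.
Month 3: interest £168.91; balance after payment £7,396.06.
Month 4: interest £102.93; balance after payment £2,588.98.
Month 5: interest £36.03; balance after payment £0.00.

5 months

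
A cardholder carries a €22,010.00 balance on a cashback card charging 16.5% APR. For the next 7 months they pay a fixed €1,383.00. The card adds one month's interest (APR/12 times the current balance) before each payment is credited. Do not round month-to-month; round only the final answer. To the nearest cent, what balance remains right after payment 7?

Monthly rate r = 16.5%/12 = 1.375% = 0.01375.
Each month: B ← B·(1+r) − €1,383.00.
Month 1: interest €302.64; balance after payment €20,929.64.
Month 2: interest €287.78; balance after payment €19,834.42.
Month 3: interest €272.72; balance after payment €18,724.14.
Month 4: interest €257.46; balance after payment €17,598.60.
Month 5: interest €241.98; balance after payment €16,457.58.
Month 6: interest €226.29; balance after payment €15,300.87.
Month 7: interest €210.39; balance after payment €14,128.26.

€14,128.26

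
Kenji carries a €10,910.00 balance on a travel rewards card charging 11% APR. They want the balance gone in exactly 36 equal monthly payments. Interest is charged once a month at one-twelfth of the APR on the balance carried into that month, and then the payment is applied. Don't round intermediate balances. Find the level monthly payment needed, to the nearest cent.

Monthly rate r = 11%/12 = 0.916667% = 0.00916667.
Level-payment amortization: P = B₀·r / (1 − (1+r)^(−n)) = 10910.00·0.00916667 / (1 − 1.00917^(−36)).
Denominator 1 − (1+r)^(−36) = 0.279994681.
P = 100.008 / 0.279994681 ≈ 357.18.

€357.18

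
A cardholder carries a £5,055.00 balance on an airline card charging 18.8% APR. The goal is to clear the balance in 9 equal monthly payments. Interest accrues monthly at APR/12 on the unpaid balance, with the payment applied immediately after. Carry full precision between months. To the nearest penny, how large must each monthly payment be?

Monthly rate r = 18.8%/12 = 1.56667% = 0.0156667.
Level-payment amortization: P = B₀·r / (1 − (1+r)^(−n)) = 5055.00·0.0156667 / (1 − 1.01567^(−9)).
Denominator 1 − (1+r)^(−9) = 0.130560825.
P = 79.195 / 0.130560825 ≈ 606.58.

£606.58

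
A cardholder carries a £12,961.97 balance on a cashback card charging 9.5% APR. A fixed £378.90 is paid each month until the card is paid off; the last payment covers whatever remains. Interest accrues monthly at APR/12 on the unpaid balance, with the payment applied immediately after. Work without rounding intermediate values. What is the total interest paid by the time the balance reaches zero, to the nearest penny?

£2,214.37

Monthly rate r = 9.5%/12 = 0.791667% = 0.00791667.
Payoff takes n = ⌈−ln(1 − rB₀/P)/ln(1+r)⌉ = ⌈40.053⌉ = 41 payments; the last is £20.34.
Total paid = 40·£378.90 + £20.34 = £15,176.34.
Total interest = total paid − principal = £15,176.34 − £12,961.97 = £2,214.37.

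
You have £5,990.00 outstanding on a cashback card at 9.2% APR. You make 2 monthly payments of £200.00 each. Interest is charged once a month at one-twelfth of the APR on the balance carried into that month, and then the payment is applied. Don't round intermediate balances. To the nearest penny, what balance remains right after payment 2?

Monthly rate r = 9.2%/12 = 0.766667% = 0.00766667.
Each month: B ← B·(1+r) − £200.00.
Month 1: interest £45.92; balance after payment £5,835.92.
Month 2: interest £44.74; balance after payment £5,680.67.

£5,680.67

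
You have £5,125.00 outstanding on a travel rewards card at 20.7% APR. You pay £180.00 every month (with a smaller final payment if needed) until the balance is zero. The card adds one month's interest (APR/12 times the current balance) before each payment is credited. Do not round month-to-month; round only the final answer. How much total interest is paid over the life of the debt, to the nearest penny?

Monthly rate r = 20.7%/12 = 1.725% = 0.01725.
Payoff takes n = ⌈−ln(1 − rB₀/P)/ln(1+r)⌉ = ⌈39.502⌉ = 40 payments; the last is £90.69.
Total paid = 39·£180.00 + £90.69 = £7,110.69.
Total interest = total paid − principal = £7,110.69 − £5,125.00 = £1,985.69.

£1,985.69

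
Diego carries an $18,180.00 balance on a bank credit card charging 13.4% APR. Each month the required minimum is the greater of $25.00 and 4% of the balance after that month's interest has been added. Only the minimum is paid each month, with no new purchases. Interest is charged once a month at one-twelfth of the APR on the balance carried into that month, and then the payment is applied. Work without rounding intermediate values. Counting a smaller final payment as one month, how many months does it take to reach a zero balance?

Monthly rate r = 13.4%/12 = 1.11667% = 0.0111667.
While 4% of the post-interest balance exceeds $25.00, each month B ← (B·(1+r))·(1 − 0.04), i.e. B shrinks by the factor (1+r)·0.96 = 0.97072.
This holds for months 1–114. Entering month 115 the balance is $614.20; 4% of the post-interest balance is now below $25.00, so the flat $25.00 minimum applies from here.
From month 115 a fixed $25.00 at rate r clears $614.20 in 29 more payments. Total: 114 + 29 = 143 months.

143 months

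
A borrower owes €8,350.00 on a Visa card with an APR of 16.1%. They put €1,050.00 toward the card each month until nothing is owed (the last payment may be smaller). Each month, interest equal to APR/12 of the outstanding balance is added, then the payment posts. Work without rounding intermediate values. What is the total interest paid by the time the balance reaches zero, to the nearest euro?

€541

Monthly rate r = 16.1%/12 = 1.34167% = 0.0134167.
Payoff takes n = ⌈−ln(1 − rB₀/P)/ln(1+r)⌉ = ⌈8.466⌉ = 9 payments; the last is €490.75.
Total paid = 8·€1,050.00 + €490.75 = €8,890.75.
Total interest = total paid − principal = €8,890.75 − €8,350.00 = €540.75.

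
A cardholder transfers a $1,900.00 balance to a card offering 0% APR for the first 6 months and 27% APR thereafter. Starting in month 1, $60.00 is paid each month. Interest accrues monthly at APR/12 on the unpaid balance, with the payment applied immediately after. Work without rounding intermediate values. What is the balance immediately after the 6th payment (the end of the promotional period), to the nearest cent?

$1,540.00

Promo months 1–6 at r₀ = 0%/12 = 0; months 7+ at r₁ = 27%/12 = 0.0225.
After month 6 (no interest yet): B = $1,900.00 − 6·$60.00 = $1,540.00.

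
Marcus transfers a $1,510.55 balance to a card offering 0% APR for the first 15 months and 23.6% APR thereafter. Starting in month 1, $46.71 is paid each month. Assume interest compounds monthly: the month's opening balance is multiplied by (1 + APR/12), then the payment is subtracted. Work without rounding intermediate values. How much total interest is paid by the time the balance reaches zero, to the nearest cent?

$190.40

Promo months 1–15 at r₀ = 0%/12 = 0; months 16+ at r₁ = 23.6%/12 = 0.0196667.
After month 15 (no interest yet): B = $1,510.55 − 15·$46.71 = $809.90.
Then at r₁ with $46.71/mo: n₂ = −ln(1 − r₁·B/P)/ln(1+r₁) ≈ 21.41 → 22 more payments.
Total paid = 36·$46.71 + $19.39 = $1,700.95; interest = $1,700.95 − $1,510.55 = $190.40.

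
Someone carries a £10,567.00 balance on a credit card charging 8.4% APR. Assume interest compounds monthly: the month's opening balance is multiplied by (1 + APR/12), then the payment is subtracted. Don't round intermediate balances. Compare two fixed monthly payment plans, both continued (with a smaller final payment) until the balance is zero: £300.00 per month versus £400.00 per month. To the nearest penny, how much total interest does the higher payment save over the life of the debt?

Monthly rate r = 8.4%/12 = 0.7% = 0.007.
At £300.00/mo: n = ⌈−ln(1 − rB₀/P)/ln(1+r)⌉ = 41 payments (last £175.97); total interest = total paid − £10,567.00 = £1,608.97.
At £400.00/mo: 30 payments (last £125.27); total interest £1,158.27.
Interest saved = £1,608.97 − £1,158.27 = £450.70.

£450.70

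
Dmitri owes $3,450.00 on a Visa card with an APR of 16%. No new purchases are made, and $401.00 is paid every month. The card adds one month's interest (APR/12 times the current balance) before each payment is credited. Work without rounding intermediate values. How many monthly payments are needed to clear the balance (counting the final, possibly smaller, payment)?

10 payments

Monthly rate r = 16%/12 = 1.33333% = 0.0133333.
Recurrence: B ← B·(1+r) − $401.00.
Month 1: interest $46.00; balance after payment $3,095.00.
Month 2: interest $41.27; balance after payment $2,735.27.
Closed form: n = −ln(1 − rB₀/P)/ln(1+r) = −ln(0.88529)/ln(1.01333) ≈ 9.199, so the balance reaches zero during payment 10.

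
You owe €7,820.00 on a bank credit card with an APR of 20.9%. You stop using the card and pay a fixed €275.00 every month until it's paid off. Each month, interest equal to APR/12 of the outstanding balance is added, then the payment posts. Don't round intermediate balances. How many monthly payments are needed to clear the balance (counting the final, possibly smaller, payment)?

40 months

Monthly rate r = 20.9%/12 = 1.74167% = 0.0174167.
Recurrence: B ← B·(1+r) − €275.00.
Month 1: interest €136.20; balance after payment €7,681.20.
Month 2: interest €133.78; balance after payment €7,539.98.
Closed form: n = −ln(1 − rB₀/P)/ln(1+r) = −ln(0.50473)/ln(1.01742) ≈ 39.598, so the balance reaches zero during payment 40.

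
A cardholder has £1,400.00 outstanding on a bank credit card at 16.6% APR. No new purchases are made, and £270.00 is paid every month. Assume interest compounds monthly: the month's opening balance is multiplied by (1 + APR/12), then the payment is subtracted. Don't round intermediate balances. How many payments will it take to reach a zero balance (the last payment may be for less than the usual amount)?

6 months

Monthly rate r = 16.6%/12 = 1.38333% = 0.0138333.
Recurrence: B ← B·(1+r) − £270.00.
Month 1: interest £19.37; balance after payment £1,149.37.
Month 2: interest £15.90; balance after payment £895.27.
Month 3: interest £12.38; balance after payment £637.65.
Month 4: interest £8.82; balance after payment £376.47.
Month 5: interest £5.21; balance after payment £111.68.
Month 6: interest £1.54; balance after payment £0.00.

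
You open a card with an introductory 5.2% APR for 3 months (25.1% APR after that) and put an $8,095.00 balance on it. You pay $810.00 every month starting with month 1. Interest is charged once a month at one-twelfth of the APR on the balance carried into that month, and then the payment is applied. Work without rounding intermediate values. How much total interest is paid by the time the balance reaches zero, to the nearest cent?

$637.84

Promo months 1–3 at r₀ = 5.2%/12 = 0.00433333; months 4+ at r₁ = 25.1%/12 = 0.0209167.
After month 3: iterate B ← B·(1+r₀) − $810.00 for 3 months → $5,760.15.
Then at r₁ with $810.00/mo: n₂ = −ln(1 − r₁·B/P)/ln(1+r₁) ≈ 7.78 → 8 more payments.
Total paid = 10·$810.00 + $632.84 = $8,732.84; interest = $8,732.84 − $8,095.00 = $637.84.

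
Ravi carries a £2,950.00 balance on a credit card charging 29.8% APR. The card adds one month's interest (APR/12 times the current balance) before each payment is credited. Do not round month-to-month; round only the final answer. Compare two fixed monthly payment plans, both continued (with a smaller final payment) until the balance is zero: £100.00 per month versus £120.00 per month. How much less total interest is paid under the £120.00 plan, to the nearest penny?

Monthly rate r = 29.8%/12 = 2.48333% = 0.0248333.
At £100.00/mo: n = ⌈−ln(1 − rB₀/P)/ln(1+r)⌉ = 54 payments (last £77.09); total interest = total paid − £2,950.00 = £2,427.09.
At £120.00/mo: 39 payments (last £52.78); total interest £1,662.78.
Interest saved = £2,427.09 − £1,662.78 = £764.31.

£764.31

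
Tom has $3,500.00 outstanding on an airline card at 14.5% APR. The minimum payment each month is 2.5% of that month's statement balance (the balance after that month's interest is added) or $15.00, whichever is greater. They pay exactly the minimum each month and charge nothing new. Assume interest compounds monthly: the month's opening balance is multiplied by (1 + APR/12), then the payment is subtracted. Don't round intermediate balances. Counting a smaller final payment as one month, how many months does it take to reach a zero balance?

Monthly rate r = 14.5%/12 = 1.20833% = 0.0120833.
While 2.5% of the post-interest balance exceeds $15.00, each month B ← (B·(1+r))·(1 − 0.025), i.e. B shrinks by the factor (1+r)·0.975 = 0.98678.
This holds for months 1–134. Entering month 135 the balance is $588.39; 2.5% of the post-interest balance is now below $15.00, so the flat $15.00 minimum applies from here.
From month 135 a fixed $15.00 at rate r clears $588.39 in 54 more payments. Total: 134 + 54 = 188 months.

188 months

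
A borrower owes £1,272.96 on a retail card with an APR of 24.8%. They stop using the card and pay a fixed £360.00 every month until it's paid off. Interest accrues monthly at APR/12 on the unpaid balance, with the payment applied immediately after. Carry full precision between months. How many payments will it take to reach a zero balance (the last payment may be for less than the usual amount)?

4 months

Monthly rate r = 24.8%/12 = 2.06667% = 0.0206667.
Recurrence: B ← B·(1+r) − £360.00.
Month 1: interest £26.31; balance after payment £939.27.
Month 2: interest £19.41; balance after payment £598.68.
Month 3: interest £12.37; balance after payment £251.05.
Month 4: interest £5.19; balance after payment £0.00.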